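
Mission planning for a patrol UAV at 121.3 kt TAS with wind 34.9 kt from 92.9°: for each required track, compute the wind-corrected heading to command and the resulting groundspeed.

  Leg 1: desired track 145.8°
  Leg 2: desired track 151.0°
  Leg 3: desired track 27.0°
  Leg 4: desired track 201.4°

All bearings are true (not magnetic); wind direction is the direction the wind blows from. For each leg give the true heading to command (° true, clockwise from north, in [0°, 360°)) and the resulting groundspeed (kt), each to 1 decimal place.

Leg 1: desired track 145.8°; wind correction -13.3° → command heading 132.5°, groundspeed 97.0 kt
Leg 2: desired track 151.0°; wind correction -14.1° → command heading 136.9°, groundspeed 99.2 kt
Leg 3: desired track 27.0°; wind correction +15.2° → command heading 42.2°, groundspeed 102.8 kt
Leg 4: desired track 201.4°; wind correction -15.8° → command heading 185.6°, groundspeed 127.8 kt

Leg 1: heading=132.5°, groundspeed=97.0 kt
Leg 2: heading=136.9°, groundspeed=99.2 kt
Leg 3: heading=42.2°, groundspeed=102.8 kt
Leg 4: heading=185.6°, groundspeed=127.8 kt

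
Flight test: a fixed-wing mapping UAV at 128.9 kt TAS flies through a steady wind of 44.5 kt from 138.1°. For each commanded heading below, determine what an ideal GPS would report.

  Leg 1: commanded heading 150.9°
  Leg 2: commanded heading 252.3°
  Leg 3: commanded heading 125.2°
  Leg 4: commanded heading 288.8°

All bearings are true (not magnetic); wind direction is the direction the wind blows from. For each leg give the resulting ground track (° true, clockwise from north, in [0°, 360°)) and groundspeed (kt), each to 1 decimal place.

Leg 1: track=157.5°, groundspeed=86.1 kt
Leg 2: track=267.7°, groundspeed=152.6 kt
Leg 3: track=118.6°, groundspeed=86.1 kt
Leg 4: track=296.2°, groundspeed=169.1 kt

Leg 1: heading 150.9°; drift +6.6° → track 157.5°, groundspeed 86.1 kt
Leg 2: heading 252.3°; drift +15.4° → track 267.7°, groundspeed 152.6 kt
Leg 3: heading 125.2°; drift -6.6° → track 118.6°, groundspeed 86.1 kt
Leg 4: heading 288.8°; drift +7.4° → track 296.2°, groundspeed 169.1 kt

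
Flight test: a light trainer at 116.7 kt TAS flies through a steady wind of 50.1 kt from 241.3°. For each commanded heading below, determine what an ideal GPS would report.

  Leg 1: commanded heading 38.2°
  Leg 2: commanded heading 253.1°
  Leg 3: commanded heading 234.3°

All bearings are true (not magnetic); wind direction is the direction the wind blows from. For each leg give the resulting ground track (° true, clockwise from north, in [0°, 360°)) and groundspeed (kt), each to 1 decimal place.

Leg 1: heading 38.2°; drift +6.9° → track 45.1°, groundspeed 164.0 kt
Leg 2: heading 253.1°; drift +8.6° → track 261.7°, groundspeed 68.4 kt
Leg 3: heading 234.3°; drift -5.2° → track 229.1°, groundspeed 67.3 kt

Leg 1: track=45.1°, groundspeed=164.0 kt
Leg 2: track=261.7°, groundspeed=68.4 kt
Leg 3: track=229.1°, groundspeed=67.3 kt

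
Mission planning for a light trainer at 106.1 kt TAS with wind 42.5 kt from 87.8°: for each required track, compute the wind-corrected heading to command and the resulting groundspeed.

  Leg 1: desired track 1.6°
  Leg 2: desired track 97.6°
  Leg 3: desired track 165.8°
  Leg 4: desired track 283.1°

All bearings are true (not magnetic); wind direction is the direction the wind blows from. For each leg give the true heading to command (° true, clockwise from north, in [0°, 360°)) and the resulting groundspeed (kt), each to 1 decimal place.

Leg 1: heading=25.2°, groundspeed=94.4 kt
Leg 2: heading=93.7°, groundspeed=64.0 kt
Leg 3: heading=142.7°, groundspeed=88.8 kt
Leg 4: heading=289.2°, groundspeed=146.5 kt

Leg 1: desired track 1.6°; wind correction +23.6° → command heading 25.2°, groundspeed 94.4 kt
Leg 2: desired track 97.6°; wind correction -3.9° → command heading 93.7°, groundspeed 64.0 kt
Leg 3: desired track 165.8°; wind correction -23.1° → command heading 142.7°, groundspeed 88.8 kt
Leg 4: desired track 283.1°; wind correction +6.1° → command heading 289.2°, groundspeed 146.5 kt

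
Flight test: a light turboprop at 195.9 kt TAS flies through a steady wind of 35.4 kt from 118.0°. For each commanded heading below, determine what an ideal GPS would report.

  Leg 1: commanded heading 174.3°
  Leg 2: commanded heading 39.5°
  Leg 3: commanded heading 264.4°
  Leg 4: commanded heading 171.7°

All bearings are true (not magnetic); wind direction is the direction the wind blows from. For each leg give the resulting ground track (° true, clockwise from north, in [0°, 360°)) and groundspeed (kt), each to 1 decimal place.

Leg 1: heading 174.3°; drift +9.5° → track 183.8°, groundspeed 178.7 kt
Leg 2: heading 39.5°; drift -10.4° → track 29.1°, groundspeed 192.0 kt
Leg 3: heading 264.4°; drift +5.0° → track 269.4°, groundspeed 226.2 kt
Leg 4: heading 171.7°; drift +9.3° → track 181.0°, groundspeed 177.3 kt

Leg 1: track=183.8°, groundspeed=178.7 kt
Leg 2: track=29.1°, groundspeed=192.0 kt
Leg 3: track=269.4°, groundspeed=226.2 kt
Leg 4: track=181.0°, groundspeed=177.3 kt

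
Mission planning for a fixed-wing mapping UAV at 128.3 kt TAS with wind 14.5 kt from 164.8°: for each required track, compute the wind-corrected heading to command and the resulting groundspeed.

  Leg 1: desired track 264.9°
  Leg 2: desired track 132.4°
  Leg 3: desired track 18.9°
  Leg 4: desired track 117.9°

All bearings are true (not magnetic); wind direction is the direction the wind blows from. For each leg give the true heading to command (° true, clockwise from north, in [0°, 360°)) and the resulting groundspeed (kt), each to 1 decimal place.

Leg 1: heading=258.5°, groundspeed=130.0 kt
Leg 2: heading=135.9°, groundspeed=115.8 kt
Leg 3: heading=22.5°, groundspeed=140.0 kt
Leg 4: heading=122.6°, groundspeed=118.0 kt

Leg 1: desired track 264.9°; wind correction -6.4° → command heading 258.5°, groundspeed 130.0 kt
Leg 2: desired track 132.4°; wind correction +3.5° → command heading 135.9°, groundspeed 115.8 kt
Leg 3: desired track 18.9°; wind correction +3.6° → command heading 22.5°, groundspeed 140.0 kt
Leg 4: desired track 117.9°; wind correction +4.7° → command heading 122.6°, groundspeed 118.0 kt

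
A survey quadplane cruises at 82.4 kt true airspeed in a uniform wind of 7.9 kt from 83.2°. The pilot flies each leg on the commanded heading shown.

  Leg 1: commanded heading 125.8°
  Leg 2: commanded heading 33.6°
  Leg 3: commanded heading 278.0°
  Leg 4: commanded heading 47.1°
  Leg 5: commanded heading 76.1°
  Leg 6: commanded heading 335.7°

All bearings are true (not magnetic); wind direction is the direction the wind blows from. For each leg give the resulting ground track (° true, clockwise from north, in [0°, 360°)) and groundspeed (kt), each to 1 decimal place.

Leg 1: heading 125.8°; drift +4.0° → track 129.8°, groundspeed 76.8 kt
Leg 2: heading 33.6°; drift -4.5° → track 29.1°, groundspeed 77.5 kt
Leg 3: heading 278.0°; drift -1.3° → track 276.7°, groundspeed 90.1 kt
Leg 4: heading 47.1°; drift -3.5° → track 43.6°, groundspeed 76.2 kt
Leg 5: heading 76.1°; drift -0.8° → track 75.3°, groundspeed 74.6 kt
Leg 6: heading 335.7°; drift -5.1° → track 330.6°, groundspeed 85.1 kt

Leg 1: track=129.8°, groundspeed=76.8 kt
Leg 2: track=29.1°, groundspeed=77.5 kt
Leg 3: track=276.7°, groundspeed=90.1 kt
Leg 4: track=43.6°, groundspeed=76.2 kt
Leg 5: track=75.3°, groundspeed=74.6 kt
Leg 6: track=330.6°, groundspeed=85.1 kt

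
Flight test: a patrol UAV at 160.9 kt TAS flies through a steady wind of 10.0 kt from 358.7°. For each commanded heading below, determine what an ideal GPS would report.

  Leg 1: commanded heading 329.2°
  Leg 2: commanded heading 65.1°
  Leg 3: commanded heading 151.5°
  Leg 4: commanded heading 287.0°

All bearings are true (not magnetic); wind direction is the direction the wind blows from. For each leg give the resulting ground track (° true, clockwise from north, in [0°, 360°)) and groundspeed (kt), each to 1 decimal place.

Leg 1: heading 329.2°; drift -1.9° → track 327.3°, groundspeed 152.3 kt
Leg 2: heading 65.1°; drift +3.3° → track 68.4°, groundspeed 157.2 kt
Leg 3: heading 151.5°; drift +1.5° → track 153.0°, groundspeed 169.9 kt
Leg 4: heading 287.0°; drift -3.4° → track 283.6°, groundspeed 158.0 kt

Leg 1: track=327.3°, groundspeed=152.3 kt
Leg 2: track=68.4°, groundspeed=157.2 kt
Leg 3: track=153.0°, groundspeed=169.9 kt
Leg 4: track=283.6°, groundspeed=158.0 kt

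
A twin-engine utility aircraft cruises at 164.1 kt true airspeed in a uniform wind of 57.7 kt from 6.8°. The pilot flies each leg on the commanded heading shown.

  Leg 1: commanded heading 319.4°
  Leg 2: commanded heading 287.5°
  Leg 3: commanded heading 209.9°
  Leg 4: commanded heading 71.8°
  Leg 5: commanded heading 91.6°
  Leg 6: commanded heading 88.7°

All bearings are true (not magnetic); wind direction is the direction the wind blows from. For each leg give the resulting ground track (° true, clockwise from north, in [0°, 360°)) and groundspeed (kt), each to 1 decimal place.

Leg 1: track=300.6°, groundspeed=132.1 kt
Leg 2: track=267.2°, groundspeed=163.5 kt
Leg 3: track=203.9°, groundspeed=218.4 kt
Leg 4: track=92.3°, groundspeed=149.2 kt
Leg 5: track=111.5°, groundspeed=168.9 kt
Leg 6: track=108.8°, groundspeed=166.1 kt

Leg 1: heading 319.4°; drift -18.8° → track 300.6°, groundspeed 132.1 kt
Leg 2: heading 287.5°; drift -20.3° → track 267.2°, groundspeed 163.5 kt
Leg 3: heading 209.9°; drift -6.0° → track 203.9°, groundspeed 218.4 kt
Leg 4: heading 71.8°; drift +20.5° → track 92.3°, groundspeed 149.2 kt
Leg 5: heading 91.6°; drift +19.9° → track 111.5°, groundspeed 168.9 kt
Leg 6: heading 88.7°; drift +20.1° → track 108.8°, groundspeed 166.1 kt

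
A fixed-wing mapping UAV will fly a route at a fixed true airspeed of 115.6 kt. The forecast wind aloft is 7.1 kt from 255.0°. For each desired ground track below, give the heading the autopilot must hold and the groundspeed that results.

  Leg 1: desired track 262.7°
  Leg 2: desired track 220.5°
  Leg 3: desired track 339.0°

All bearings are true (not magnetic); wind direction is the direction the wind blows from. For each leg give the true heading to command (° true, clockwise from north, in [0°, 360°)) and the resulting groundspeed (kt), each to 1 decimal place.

Leg 1: heading=262.2°, groundspeed=108.6 kt
Leg 2: heading=222.5°, groundspeed=109.7 kt
Leg 3: heading=335.5°, groundspeed=114.6 kt

Leg 1: desired track 262.7°; wind correction -0.5° → command heading 262.2°, groundspeed 108.6 kt
Leg 2: desired track 220.5°; wind correction +2.0° → command heading 222.5°, groundspeed 109.7 kt
Leg 3: desired track 339.0°; wind correction -3.5° → command heading 335.5°, groundspeed 114.6 kt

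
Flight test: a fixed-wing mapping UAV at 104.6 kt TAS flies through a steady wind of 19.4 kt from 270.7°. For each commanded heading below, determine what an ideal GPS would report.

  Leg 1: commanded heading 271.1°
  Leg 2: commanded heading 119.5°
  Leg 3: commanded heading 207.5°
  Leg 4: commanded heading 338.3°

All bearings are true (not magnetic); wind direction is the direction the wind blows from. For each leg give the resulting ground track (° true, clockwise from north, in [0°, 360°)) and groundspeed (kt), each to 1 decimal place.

Leg 1: track=271.2°, groundspeed=85.2 kt
Leg 2: track=115.1°, groundspeed=122.0 kt
Leg 3: track=197.3°, groundspeed=97.4 kt
Leg 4: track=348.8°, groundspeed=98.8 kt

Leg 1: heading 271.1°; drift +0.1° → track 271.2°, groundspeed 85.2 kt
Leg 2: heading 119.5°; drift -4.4° → track 115.1°, groundspeed 122.0 kt
Leg 3: heading 207.5°; drift -10.2° → track 197.3°, groundspeed 97.4 kt
Leg 4: heading 338.3°; drift +10.5° → track 348.8°, groundspeed 98.8 kt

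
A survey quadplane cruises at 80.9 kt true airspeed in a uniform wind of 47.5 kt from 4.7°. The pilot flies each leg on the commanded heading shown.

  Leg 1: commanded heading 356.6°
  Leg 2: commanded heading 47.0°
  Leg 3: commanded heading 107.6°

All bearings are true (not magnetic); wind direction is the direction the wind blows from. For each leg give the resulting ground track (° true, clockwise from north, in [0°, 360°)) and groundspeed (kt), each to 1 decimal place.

Leg 1: heading 356.6°; drift -11.2° → track 345.4°, groundspeed 34.5 kt
Leg 2: heading 47.0°; drift +34.9° → track 81.9°, groundspeed 55.8 kt
Leg 3: heading 107.6°; drift +26.8° → track 134.4°, groundspeed 102.6 kt

Leg 1: track=345.4°, groundspeed=34.5 kt
Leg 2: track=81.9°, groundspeed=55.8 kt
Leg 3: track=134.4°, groundspeed=102.6 kt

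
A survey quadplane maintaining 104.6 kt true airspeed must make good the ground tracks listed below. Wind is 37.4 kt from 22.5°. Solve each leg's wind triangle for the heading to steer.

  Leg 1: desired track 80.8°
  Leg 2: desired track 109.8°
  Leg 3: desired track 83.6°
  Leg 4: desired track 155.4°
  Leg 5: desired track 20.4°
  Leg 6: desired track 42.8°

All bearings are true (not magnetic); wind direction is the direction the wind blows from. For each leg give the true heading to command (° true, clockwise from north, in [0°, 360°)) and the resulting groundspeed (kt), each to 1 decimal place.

Leg 1: desired track 80.8°; wind correction -17.7° → command heading 63.1°, groundspeed 80.0 kt
Leg 2: desired track 109.8°; wind correction -20.9° → command heading 88.9°, groundspeed 95.9 kt
Leg 3: desired track 83.6°; wind correction -18.2° → command heading 65.4°, groundspeed 81.3 kt
Leg 4: desired track 155.4°; wind correction -15.2° → command heading 140.2°, groundspeed 126.4 kt
Leg 5: desired track 20.4°; wind correction +0.8° → command heading 21.2°, groundspeed 67.2 kt
Leg 6: desired track 42.8°; wind correction -7.1° → command heading 35.7°, groundspeed 68.7 kt

Leg 1: heading=63.1°, groundspeed=80.0 kt
Leg 2: heading=88.9°, groundspeed=95.9 kt
Leg 3: heading=65.4°, groundspeed=81.3 kt
Leg 4: heading=140.2°, groundspeed=126.4 kt
Leg 5: heading=21.2°, groundspeed=67.2 kt
Leg 6: heading=35.7°, groundspeed=68.7 kt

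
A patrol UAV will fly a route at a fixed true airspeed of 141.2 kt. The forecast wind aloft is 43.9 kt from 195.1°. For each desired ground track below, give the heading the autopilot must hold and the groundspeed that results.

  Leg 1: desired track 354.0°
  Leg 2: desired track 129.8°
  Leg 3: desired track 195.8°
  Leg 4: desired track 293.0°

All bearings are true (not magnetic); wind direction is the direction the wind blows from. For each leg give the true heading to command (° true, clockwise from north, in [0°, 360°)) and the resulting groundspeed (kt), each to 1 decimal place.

Leg 1: desired track 354.0°; wind correction -6.4° → command heading 347.6°, groundspeed 181.3 kt
Leg 2: desired track 129.8°; wind correction +16.4° → command heading 146.2°, groundspeed 117.1 kt
Leg 3: desired track 195.8°; wind correction -0.2° → command heading 195.6°, groundspeed 97.3 kt
Leg 4: desired track 293.0°; wind correction -17.9° → command heading 275.1°, groundspeed 140.4 kt

Leg 1: heading=347.6°, groundspeed=181.3 kt
Leg 2: heading=146.2°, groundspeed=117.1 kt
Leg 3: heading=195.6°, groundspeed=97.3 kt
Leg 4: heading=275.1°, groundspeed=140.4 kt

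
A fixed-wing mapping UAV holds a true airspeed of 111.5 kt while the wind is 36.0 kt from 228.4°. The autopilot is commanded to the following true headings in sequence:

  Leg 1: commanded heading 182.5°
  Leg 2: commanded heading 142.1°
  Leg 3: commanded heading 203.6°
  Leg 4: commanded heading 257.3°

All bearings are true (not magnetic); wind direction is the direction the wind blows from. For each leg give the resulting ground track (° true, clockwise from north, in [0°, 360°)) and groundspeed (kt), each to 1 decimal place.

Leg 1: heading 182.5°; drift -16.6° → track 165.9°, groundspeed 90.2 kt
Leg 2: heading 142.1°; drift -18.2° → track 123.9°, groundspeed 114.9 kt
Leg 3: heading 203.6°; drift -10.8° → track 192.8°, groundspeed 80.3 kt
Leg 4: heading 257.3°; drift +12.3° → track 269.6°, groundspeed 81.9 kt

Leg 1: track=165.9°, groundspeed=90.2 kt
Leg 2: track=123.9°, groundspeed=114.9 kt
Leg 3: track=192.8°, groundspeed=80.3 kt
Leg 4: track=269.6°, groundspeed=81.9 kt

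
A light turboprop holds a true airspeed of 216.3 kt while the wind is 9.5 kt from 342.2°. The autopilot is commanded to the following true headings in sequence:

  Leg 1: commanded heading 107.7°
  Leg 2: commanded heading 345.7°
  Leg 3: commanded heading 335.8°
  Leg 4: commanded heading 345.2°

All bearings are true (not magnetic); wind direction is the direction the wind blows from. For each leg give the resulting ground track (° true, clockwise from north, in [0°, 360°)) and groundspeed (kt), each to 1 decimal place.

Leg 1: track=109.7°, groundspeed=222.0 kt
Leg 2: track=345.9°, groundspeed=206.8 kt
Leg 3: track=335.5°, groundspeed=206.9 kt
Leg 4: track=345.3°, groundspeed=206.8 kt

Leg 1: heading 107.7°; drift +2.0° → track 109.7°, groundspeed 222.0 kt
Leg 2: heading 345.7°; drift +0.2° → track 345.9°, groundspeed 206.8 kt
Leg 3: heading 335.8°; drift -0.3° → track 335.5°, groundspeed 206.9 kt
Leg 4: heading 345.2°; drift +0.1° → track 345.3°, groundspeed 206.8 kt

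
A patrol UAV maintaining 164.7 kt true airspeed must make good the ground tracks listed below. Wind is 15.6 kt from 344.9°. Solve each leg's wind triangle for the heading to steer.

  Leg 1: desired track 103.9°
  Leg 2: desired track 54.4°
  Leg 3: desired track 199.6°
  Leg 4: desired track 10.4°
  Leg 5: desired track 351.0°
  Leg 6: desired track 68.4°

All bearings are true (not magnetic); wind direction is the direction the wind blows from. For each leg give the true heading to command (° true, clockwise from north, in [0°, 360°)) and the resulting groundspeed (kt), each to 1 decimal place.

Leg 1: heading=99.1°, groundspeed=171.7 kt
Leg 2: heading=49.3°, groundspeed=158.6 kt
Leg 3: heading=202.7°, groundspeed=177.3 kt
Leg 4: heading=8.1°, groundspeed=150.5 kt
Leg 5: heading=350.4°, groundspeed=149.2 kt
Leg 6: heading=63.0°, groundspeed=162.2 kt

Leg 1: desired track 103.9°; wind correction -4.8° → command heading 99.1°, groundspeed 171.7 kt
Leg 2: desired track 54.4°; wind correction -5.1° → command heading 49.3°, groundspeed 158.6 kt
Leg 3: desired track 199.6°; wind correction +3.1° → command heading 202.7°, groundspeed 177.3 kt
Leg 4: desired track 10.4°; wind correction -2.3° → command heading 8.1°, groundspeed 150.5 kt
Leg 5: desired track 351.0°; wind correction -0.6° → command heading 350.4°, groundspeed 149.2 kt
Leg 6: desired track 68.4°; wind correction -5.4° → command heading 63.0°, groundspeed 162.2 kt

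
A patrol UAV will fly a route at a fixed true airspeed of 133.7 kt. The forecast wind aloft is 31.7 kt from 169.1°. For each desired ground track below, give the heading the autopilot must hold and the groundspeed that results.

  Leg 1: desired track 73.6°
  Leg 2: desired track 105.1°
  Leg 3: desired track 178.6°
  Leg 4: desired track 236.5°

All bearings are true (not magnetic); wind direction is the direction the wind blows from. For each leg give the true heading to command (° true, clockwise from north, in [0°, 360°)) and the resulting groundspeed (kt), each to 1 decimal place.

Leg 1: desired track 73.6°; wind correction +13.7° → command heading 87.3°, groundspeed 133.0 kt
Leg 2: desired track 105.1°; wind correction +12.3° → command heading 117.4°, groundspeed 116.7 kt
Leg 3: desired track 178.6°; wind correction -2.2° → command heading 176.4°, groundspeed 102.3 kt
Leg 4: desired track 236.5°; wind correction -12.6° → command heading 223.9°, groundspeed 118.3 kt

Leg 1: heading=87.3°, groundspeed=133.0 kt
Leg 2: heading=117.4°, groundspeed=116.7 kt
Leg 3: heading=176.4°, groundspeed=102.3 kt
Leg 4: heading=223.9°, groundspeed=118.3 kt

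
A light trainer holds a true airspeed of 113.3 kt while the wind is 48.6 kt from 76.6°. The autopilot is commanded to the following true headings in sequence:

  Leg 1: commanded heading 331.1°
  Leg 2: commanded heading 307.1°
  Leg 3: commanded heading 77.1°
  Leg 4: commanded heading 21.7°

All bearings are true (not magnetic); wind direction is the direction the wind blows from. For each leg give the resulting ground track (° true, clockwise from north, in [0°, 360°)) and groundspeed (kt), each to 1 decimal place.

Leg 1: track=310.8°, groundspeed=134.7 kt
Leg 2: track=292.5°, groundspeed=149.0 kt
Leg 3: track=77.5°, groundspeed=64.7 kt
Leg 4: track=356.7°, groundspeed=94.2 kt

Leg 1: heading 331.1°; drift -20.3° → track 310.8°, groundspeed 134.7 kt
Leg 2: heading 307.1°; drift -14.6° → track 292.5°, groundspeed 149.0 kt
Leg 3: heading 77.1°; drift +0.4° → track 77.5°, groundspeed 64.7 kt
Leg 4: heading 21.7°; drift -25.0° → track 356.7°, groundspeed 94.2 kt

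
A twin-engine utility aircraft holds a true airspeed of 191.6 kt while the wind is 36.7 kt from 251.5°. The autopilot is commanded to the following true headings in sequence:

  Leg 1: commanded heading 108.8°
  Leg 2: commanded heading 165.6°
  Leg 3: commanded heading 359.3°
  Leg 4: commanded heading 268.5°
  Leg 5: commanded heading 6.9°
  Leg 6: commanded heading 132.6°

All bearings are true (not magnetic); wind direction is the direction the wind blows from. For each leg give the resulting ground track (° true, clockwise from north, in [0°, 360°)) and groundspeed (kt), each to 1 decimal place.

Leg 1: heading 108.8°; drift -5.8° → track 103.0°, groundspeed 221.9 kt
Leg 2: heading 165.6°; drift -11.0° → track 154.6°, groundspeed 192.5 kt
Leg 3: heading 359.3°; drift +9.8° → track 9.1°, groundspeed 205.8 kt
Leg 4: heading 268.5°; drift +3.9° → track 272.4°, groundspeed 156.9 kt
Leg 5: heading 6.9°; drift +9.1° → track 16.0°, groundspeed 210.0 kt
Leg 6: heading 132.6°; drift -8.7° → track 123.9°, groundspeed 211.8 kt

Leg 1: track=103.0°, groundspeed=221.9 kt
Leg 2: track=154.6°, groundspeed=192.5 kt
Leg 3: track=9.1°, groundspeed=205.8 kt
Leg 4: track=272.4°, groundspeed=156.9 kt
Leg 5: track=16.0°, groundspeed=210.0 kt
Leg 6: track=123.9°, groundspeed=211.8 kt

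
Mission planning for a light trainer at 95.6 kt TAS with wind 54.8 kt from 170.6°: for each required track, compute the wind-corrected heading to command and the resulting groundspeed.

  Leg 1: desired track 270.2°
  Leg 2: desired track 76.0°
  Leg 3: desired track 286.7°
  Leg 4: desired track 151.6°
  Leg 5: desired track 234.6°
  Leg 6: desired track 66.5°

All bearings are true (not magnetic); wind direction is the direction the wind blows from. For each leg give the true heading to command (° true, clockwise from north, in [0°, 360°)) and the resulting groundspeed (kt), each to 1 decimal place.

Leg 1: desired track 270.2°; wind correction -34.4° → command heading 235.8°, groundspeed 88.0 kt
Leg 2: desired track 76.0°; wind correction +34.8° → command heading 110.8°, groundspeed 82.9 kt
Leg 3: desired track 286.7°; wind correction -31.0° → command heading 255.7°, groundspeed 106.1 kt
Leg 4: desired track 151.6°; wind correction +10.8° → command heading 162.4°, groundspeed 42.1 kt
Leg 5: desired track 234.6°; wind correction -31.0° → command heading 203.6°, groundspeed 57.9 kt
Leg 6: desired track 66.5°; wind correction +33.8° → command heading 100.3°, groundspeed 92.8 kt

Leg 1: heading=235.8°, groundspeed=88.0 kt
Leg 2: heading=110.8°, groundspeed=82.9 kt
Leg 3: heading=255.7°, groundspeed=106.1 kt
Leg 4: heading=162.4°, groundspeed=42.1 kt
Leg 5: heading=203.6°, groundspeed=57.9 kt
Leg 6: heading=100.3°, groundspeed=92.8 kt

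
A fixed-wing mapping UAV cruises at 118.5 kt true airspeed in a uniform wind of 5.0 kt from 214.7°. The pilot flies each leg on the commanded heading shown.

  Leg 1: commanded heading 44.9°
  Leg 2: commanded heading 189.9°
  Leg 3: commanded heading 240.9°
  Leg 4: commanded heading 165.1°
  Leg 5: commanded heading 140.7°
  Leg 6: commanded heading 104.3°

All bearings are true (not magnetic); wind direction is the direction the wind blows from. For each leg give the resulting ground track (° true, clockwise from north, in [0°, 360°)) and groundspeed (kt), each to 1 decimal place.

Leg 1: heading 44.9°; drift -0.4° → track 44.5°, groundspeed 123.4 kt
Leg 2: heading 189.9°; drift -1.1° → track 188.8°, groundspeed 114.0 kt
Leg 3: heading 240.9°; drift +1.1° → track 242.0°, groundspeed 114.0 kt
Leg 4: heading 165.1°; drift -1.9° → track 163.2°, groundspeed 115.3 kt
Leg 5: heading 140.7°; drift -2.3° → track 138.4°, groundspeed 117.2 kt
Leg 6: heading 104.3°; drift -2.2° → track 102.1°, groundspeed 120.3 kt

Leg 1: track=44.5°, groundspeed=123.4 kt
Leg 2: track=188.8°, groundspeed=114.0 kt
Leg 3: track=242.0°, groundspeed=114.0 kt
Leg 4: track=163.2°, groundspeed=115.3 kt
Leg 5: track=138.4°, groundspeed=117.2 kt
Leg 6: track=102.1°, groundspeed=120.3 kt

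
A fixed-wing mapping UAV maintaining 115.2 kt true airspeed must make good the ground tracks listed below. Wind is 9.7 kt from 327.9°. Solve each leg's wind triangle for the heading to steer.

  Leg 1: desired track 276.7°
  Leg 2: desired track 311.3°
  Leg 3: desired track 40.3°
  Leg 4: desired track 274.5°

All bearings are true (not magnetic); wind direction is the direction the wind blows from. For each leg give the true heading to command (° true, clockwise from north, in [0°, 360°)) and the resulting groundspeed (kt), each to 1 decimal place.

Leg 1: heading=280.5°, groundspeed=108.9 kt
Leg 2: heading=312.7°, groundspeed=105.9 kt
Leg 3: heading=35.7°, groundspeed=111.9 kt
Leg 4: heading=278.4°, groundspeed=109.2 kt

Leg 1: desired track 276.7°; wind correction +3.8° → command heading 280.5°, groundspeed 108.9 kt
Leg 2: desired track 311.3°; wind correction +1.4° → command heading 312.7°, groundspeed 105.9 kt
Leg 3: desired track 40.3°; wind correction -4.6° → command heading 35.7°, groundspeed 111.9 kt
Leg 4: desired track 274.5°; wind correction +3.9° → command heading 278.4°, groundspeed 109.2 kt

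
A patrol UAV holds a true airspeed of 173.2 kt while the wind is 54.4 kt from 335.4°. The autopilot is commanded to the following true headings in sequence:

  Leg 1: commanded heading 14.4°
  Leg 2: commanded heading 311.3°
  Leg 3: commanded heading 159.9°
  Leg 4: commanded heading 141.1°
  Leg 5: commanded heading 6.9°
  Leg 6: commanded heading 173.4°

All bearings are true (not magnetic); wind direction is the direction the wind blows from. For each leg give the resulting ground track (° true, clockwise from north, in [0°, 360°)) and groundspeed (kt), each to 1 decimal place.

Leg 1: heading 14.4°; drift +14.7° → track 29.1°, groundspeed 135.3 kt
Leg 2: heading 311.3°; drift -10.2° → track 301.1°, groundspeed 125.5 kt
Leg 3: heading 159.9°; drift -1.1° → track 158.8°, groundspeed 227.5 kt
Leg 4: heading 141.1°; drift +3.4° → track 144.5°, groundspeed 226.3 kt
Leg 5: heading 6.9°; drift +12.6° → track 19.5°, groundspeed 130.0 kt
Leg 6: heading 173.4°; drift -4.3° → track 169.1°, groundspeed 225.6 kt

Leg 1: track=29.1°, groundspeed=135.3 kt
Leg 2: track=301.1°, groundspeed=125.5 kt
Leg 3: track=158.8°, groundspeed=227.5 kt
Leg 4: track=144.5°, groundspeed=226.3 kt
Leg 5: track=19.5°, groundspeed=130.0 kt
Leg 6: track=169.1°, groundspeed=225.6 kt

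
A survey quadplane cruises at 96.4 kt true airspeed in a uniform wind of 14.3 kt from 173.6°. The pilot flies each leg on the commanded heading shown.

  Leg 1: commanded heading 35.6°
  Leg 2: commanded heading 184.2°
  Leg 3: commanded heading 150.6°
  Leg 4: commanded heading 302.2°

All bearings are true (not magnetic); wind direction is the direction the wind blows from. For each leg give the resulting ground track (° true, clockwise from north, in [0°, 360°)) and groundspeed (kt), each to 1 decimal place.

Leg 1: heading 35.6°; drift -5.1° → track 30.5°, groundspeed 107.5 kt
Leg 2: heading 184.2°; drift +1.8° → track 186.0°, groundspeed 82.4 kt
Leg 3: heading 150.6°; drift -3.8° → track 146.8°, groundspeed 83.4 kt
Leg 4: heading 302.2°; drift +6.1° → track 308.3°, groundspeed 105.9 kt

Leg 1: track=30.5°, groundspeed=107.5 kt
Leg 2: track=186.0°, groundspeed=82.4 kt
Leg 3: track=146.8°, groundspeed=83.4 kt
Leg 4: track=308.3°, groundspeed=105.9 kt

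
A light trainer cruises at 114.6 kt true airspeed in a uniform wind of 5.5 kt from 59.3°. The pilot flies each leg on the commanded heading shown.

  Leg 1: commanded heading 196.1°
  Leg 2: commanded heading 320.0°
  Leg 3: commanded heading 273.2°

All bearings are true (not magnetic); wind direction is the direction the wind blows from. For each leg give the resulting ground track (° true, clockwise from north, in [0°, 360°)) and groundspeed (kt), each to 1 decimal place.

Leg 1: track=197.9°, groundspeed=118.7 kt
Leg 2: track=317.3°, groundspeed=115.6 kt
Leg 3: track=271.7°, groundspeed=119.2 kt

Leg 1: heading 196.1°; drift +1.8° → track 197.9°, groundspeed 118.7 kt
Leg 2: heading 320.0°; drift -2.7° → track 317.3°, groundspeed 115.6 kt
Leg 3: heading 273.2°; drift -1.5° → track 271.7°, groundspeed 119.2 kt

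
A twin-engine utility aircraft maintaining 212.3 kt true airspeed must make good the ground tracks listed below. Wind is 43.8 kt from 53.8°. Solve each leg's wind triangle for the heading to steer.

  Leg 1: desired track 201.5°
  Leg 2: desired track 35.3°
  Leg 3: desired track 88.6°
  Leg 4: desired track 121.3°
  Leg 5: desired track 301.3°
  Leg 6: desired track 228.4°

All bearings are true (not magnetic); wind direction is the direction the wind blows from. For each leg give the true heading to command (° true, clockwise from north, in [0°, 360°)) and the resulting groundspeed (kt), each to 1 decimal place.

Leg 1: heading=195.2°, groundspeed=248.0 kt
Leg 2: heading=39.1°, groundspeed=170.3 kt
Leg 3: heading=81.8°, groundspeed=174.9 kt
Leg 4: heading=110.3°, groundspeed=191.6 kt
Leg 5: heading=312.3°, groundspeed=225.2 kt
Leg 6: heading=227.3°, groundspeed=255.9 kt

Leg 1: desired track 201.5°; wind correction -6.3° → command heading 195.2°, groundspeed 248.0 kt
Leg 2: desired track 35.3°; wind correction +3.8° → command heading 39.1°, groundspeed 170.3 kt
Leg 3: desired track 88.6°; wind correction -6.8° → command heading 81.8°, groundspeed 174.9 kt
Leg 4: desired track 121.3°; wind correction -11.0° → command heading 110.3°, groundspeed 191.6 kt
Leg 5: desired track 301.3°; wind correction +11.0° → command heading 312.3°, groundspeed 225.2 kt
Leg 6: desired track 228.4°; wind correction -1.1° → command heading 227.3°, groundspeed 255.9 kt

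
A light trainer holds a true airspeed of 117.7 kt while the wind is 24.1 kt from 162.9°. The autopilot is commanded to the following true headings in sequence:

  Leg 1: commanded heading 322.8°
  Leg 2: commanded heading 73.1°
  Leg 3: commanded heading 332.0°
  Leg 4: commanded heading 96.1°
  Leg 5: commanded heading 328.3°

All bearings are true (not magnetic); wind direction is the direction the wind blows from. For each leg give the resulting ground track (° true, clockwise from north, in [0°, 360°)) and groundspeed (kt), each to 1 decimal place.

Leg 1: track=326.2°, groundspeed=140.6 kt
Leg 2: track=61.5°, groundspeed=120.1 kt
Leg 3: track=333.8°, groundspeed=141.4 kt
Leg 4: track=84.5°, groundspeed=110.5 kt
Leg 5: track=330.8°, groundspeed=141.2 kt

Leg 1: heading 322.8°; drift +3.4° → track 326.2°, groundspeed 140.6 kt
Leg 2: heading 73.1°; drift -11.6° → track 61.5°, groundspeed 120.1 kt
Leg 3: heading 332.0°; drift +1.8° → track 333.8°, groundspeed 141.4 kt
Leg 4: heading 96.1°; drift -11.6° → track 84.5°, groundspeed 110.5 kt
Leg 5: heading 328.3°; drift +2.5° → track 330.8°, groundspeed 141.2 kt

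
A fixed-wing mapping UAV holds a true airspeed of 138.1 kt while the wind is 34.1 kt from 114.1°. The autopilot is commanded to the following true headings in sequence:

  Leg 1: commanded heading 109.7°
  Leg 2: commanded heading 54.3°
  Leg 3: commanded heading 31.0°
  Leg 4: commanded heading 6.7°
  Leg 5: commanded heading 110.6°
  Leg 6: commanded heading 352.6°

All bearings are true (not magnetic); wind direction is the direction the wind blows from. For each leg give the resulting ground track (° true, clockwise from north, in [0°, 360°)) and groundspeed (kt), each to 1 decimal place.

Leg 1: heading 109.7°; drift -1.4° → track 108.3°, groundspeed 104.1 kt
Leg 2: heading 54.3°; drift -13.7° → track 40.6°, groundspeed 124.5 kt
Leg 3: heading 31.0°; drift -14.2° → track 16.8°, groundspeed 138.2 kt
Leg 4: heading 6.7°; drift -12.4° → track 354.3°, groundspeed 151.8 kt
Leg 5: heading 110.6°; drift -1.1° → track 109.5°, groundspeed 104.1 kt
Leg 6: heading 352.6°; drift -10.6° → track 342.0°, groundspeed 158.6 kt

Leg 1: track=108.3°, groundspeed=104.1 kt
Leg 2: track=40.6°, groundspeed=124.5 kt
Leg 3: track=16.8°, groundspeed=138.2 kt
Leg 4: track=354.3°, groundspeed=151.8 kt
Leg 5: track=109.5°, groundspeed=104.1 kt
Leg 6: track=342.0°, groundspeed=158.6 kt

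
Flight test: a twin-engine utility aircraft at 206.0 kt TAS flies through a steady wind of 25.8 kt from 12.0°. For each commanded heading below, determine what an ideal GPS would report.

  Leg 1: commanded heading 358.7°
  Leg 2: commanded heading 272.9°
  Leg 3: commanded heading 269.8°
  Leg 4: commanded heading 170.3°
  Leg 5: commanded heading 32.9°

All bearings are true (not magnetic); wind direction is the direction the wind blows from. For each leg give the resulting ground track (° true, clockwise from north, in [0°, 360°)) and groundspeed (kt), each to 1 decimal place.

Leg 1: track=356.8°, groundspeed=181.0 kt
Leg 2: track=266.0°, groundspeed=211.6 kt
Leg 3: track=263.0°, groundspeed=213.0 kt
Leg 4: track=172.7°, groundspeed=230.2 kt
Leg 5: track=35.8°, groundspeed=182.1 kt

Leg 1: heading 358.7°; drift -1.9° → track 356.8°, groundspeed 181.0 kt
Leg 2: heading 272.9°; drift -6.9° → track 266.0°, groundspeed 211.6 kt
Leg 3: heading 269.8°; drift -6.8° → track 263.0°, groundspeed 213.0 kt
Leg 4: heading 170.3°; drift +2.4° → track 172.7°, groundspeed 230.2 kt
Leg 5: heading 32.9°; drift +2.9° → track 35.8°, groundspeed 182.1 kt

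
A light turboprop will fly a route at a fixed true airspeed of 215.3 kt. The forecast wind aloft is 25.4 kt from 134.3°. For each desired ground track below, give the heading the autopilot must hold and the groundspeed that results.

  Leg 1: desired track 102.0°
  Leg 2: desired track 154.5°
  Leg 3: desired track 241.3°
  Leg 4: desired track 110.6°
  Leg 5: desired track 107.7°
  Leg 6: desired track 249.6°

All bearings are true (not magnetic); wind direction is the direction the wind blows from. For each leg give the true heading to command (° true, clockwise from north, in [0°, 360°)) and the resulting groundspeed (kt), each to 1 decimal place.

Leg 1: desired track 102.0°; wind correction +3.6° → command heading 105.6°, groundspeed 193.4 kt
Leg 2: desired track 154.5°; wind correction -2.3° → command heading 152.2°, groundspeed 191.3 kt
Leg 3: desired track 241.3°; wind correction -6.5° → command heading 234.8°, groundspeed 221.4 kt
Leg 4: desired track 110.6°; wind correction +2.7° → command heading 113.3°, groundspeed 191.8 kt
Leg 5: desired track 107.7°; wind correction +3.0° → command heading 110.7°, groundspeed 192.3 kt
Leg 6: desired track 249.6°; wind correction -6.1° → command heading 243.5°, groundspeed 224.9 kt

Leg 1: heading=105.6°, groundspeed=193.4 kt
Leg 2: heading=152.2°, groundspeed=191.3 kt
Leg 3: heading=234.8°, groundspeed=221.4 kt
Leg 4: heading=113.3°, groundspeed=191.8 kt
Leg 5: heading=110.7°, groundspeed=192.3 kt
Leg 6: heading=243.5°, groundspeed=224.9 kt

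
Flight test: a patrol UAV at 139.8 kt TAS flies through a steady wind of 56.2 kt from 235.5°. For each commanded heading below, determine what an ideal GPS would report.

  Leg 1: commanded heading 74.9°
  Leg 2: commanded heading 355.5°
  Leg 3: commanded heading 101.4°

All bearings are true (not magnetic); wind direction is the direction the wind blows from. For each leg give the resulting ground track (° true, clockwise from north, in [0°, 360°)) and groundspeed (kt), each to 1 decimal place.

Leg 1: heading 74.9°; drift -5.5° → track 69.4°, groundspeed 193.7 kt
Leg 2: heading 355.5°; drift +16.2° → track 11.7°, groundspeed 174.8 kt
Leg 3: heading 101.4°; drift -12.7° → track 88.7°, groundspeed 183.4 kt

Leg 1: track=69.4°, groundspeed=193.7 kt
Leg 2: track=11.7°, groundspeed=174.8 kt
Leg 3: track=88.7°, groundspeed=183.4 kt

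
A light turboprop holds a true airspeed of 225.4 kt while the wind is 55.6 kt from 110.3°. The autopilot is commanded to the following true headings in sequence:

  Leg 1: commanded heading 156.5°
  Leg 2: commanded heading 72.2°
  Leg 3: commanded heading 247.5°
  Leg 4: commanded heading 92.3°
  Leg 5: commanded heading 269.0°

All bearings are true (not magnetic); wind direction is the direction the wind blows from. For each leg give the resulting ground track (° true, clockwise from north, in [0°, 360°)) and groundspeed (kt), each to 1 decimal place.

Leg 1: heading 156.5°; drift +12.1° → track 168.6°, groundspeed 191.2 kt
Leg 2: heading 72.2°; drift -10.7° → track 61.5°, groundspeed 184.9 kt
Leg 3: heading 247.5°; drift +8.1° → track 255.6°, groundspeed 268.9 kt
Leg 4: heading 92.3°; drift -5.7° → track 86.6°, groundspeed 173.4 kt
Leg 5: heading 269.0°; drift +4.2° → track 273.2°, groundspeed 277.9 kt

Leg 1: track=168.6°, groundspeed=191.2 kt
Leg 2: track=61.5°, groundspeed=184.9 kt
Leg 3: track=255.6°, groundspeed=268.9 kt
Leg 4: track=86.6°, groundspeed=173.4 kt
Leg 5: track=273.2°, groundspeed=277.9 kt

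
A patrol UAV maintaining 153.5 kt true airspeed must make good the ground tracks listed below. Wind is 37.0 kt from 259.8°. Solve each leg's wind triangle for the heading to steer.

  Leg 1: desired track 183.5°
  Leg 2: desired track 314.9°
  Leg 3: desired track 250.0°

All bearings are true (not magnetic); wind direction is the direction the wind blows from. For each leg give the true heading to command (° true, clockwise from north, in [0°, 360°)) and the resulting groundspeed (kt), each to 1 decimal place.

Leg 1: heading=197.0°, groundspeed=140.5 kt
Leg 2: heading=303.5°, groundspeed=129.3 kt
Leg 3: heading=252.4°, groundspeed=116.9 kt

Leg 1: desired track 183.5°; wind correction +13.5° → command heading 197.0°, groundspeed 140.5 kt
Leg 2: desired track 314.9°; wind correction -11.4° → command heading 303.5°, groundspeed 129.3 kt
Leg 3: desired track 250.0°; wind correction +2.4° → command heading 252.4°, groundspeed 116.9 kt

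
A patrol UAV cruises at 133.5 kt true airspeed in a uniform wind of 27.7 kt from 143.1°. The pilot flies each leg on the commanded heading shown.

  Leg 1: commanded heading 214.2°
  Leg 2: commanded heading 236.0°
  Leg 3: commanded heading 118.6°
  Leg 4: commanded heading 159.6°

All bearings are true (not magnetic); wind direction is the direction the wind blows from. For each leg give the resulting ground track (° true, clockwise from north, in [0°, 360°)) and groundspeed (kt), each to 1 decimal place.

Leg 1: heading 214.2°; drift +11.9° → track 226.1°, groundspeed 127.3 kt
Leg 2: heading 236.0°; drift +11.6° → track 247.6°, groundspeed 137.7 kt
Leg 3: heading 118.6°; drift -6.1° → track 112.5°, groundspeed 108.9 kt
Leg 4: heading 159.6°; drift +4.2° → track 163.8°, groundspeed 107.2 kt

Leg 1: track=226.1°, groundspeed=127.3 kt
Leg 2: track=247.6°, groundspeed=137.7 kt
Leg 3: track=112.5°, groundspeed=108.9 kt
Leg 4: track=163.8°, groundspeed=107.2 kt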